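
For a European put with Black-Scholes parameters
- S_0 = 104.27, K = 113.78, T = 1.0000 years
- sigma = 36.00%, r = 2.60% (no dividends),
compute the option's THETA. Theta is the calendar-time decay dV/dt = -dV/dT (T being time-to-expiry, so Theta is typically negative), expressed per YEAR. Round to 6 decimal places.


d1 = 0.0097692486; d2 = -0.3502307514
phi(d1) = 0.3989232437; exp(-qT) = 1.0000000000; exp(-rT) = 0.9743350896
Theta = -S*exp(-qT)*phi(d1)*sigma/(2*sqrt(T)) + r*K*exp(-rT)*N(-d2) - q*S*exp(-qT)*N(-d1)
N(-d1) = 0.4961026957; N(-d2) = 0.6369172349; sqrt(T) = 1.0000000000
Term 1 = -104.2700 * 1.0000000000 * 0.3989232437 * 0.3600 / (2 * 1.0000000000) = -7.4872307917
Term 2 = 0.0260 * 113.7800 * 0.9743350896 * 0.6369172349 = 1.8358222192
Term 3 = 0 (no dividend yield, q = 0)
Theta = -7.4872307917 + (1.8358222192) + (0.0000000000) = -5.651409

Answer: Theta = -5.651409


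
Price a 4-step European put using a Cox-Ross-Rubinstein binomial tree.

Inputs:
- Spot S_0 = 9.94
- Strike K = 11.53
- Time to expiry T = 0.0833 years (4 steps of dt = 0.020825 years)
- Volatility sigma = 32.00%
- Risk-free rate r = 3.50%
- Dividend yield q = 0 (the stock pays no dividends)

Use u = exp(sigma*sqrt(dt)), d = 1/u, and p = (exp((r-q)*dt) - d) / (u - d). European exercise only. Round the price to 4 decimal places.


Answer: Price = V(0,0) = 1.5822

Derivation:
dt = T/N = 0.020825
u = exp(sigma*sqrt(dt)) = 1.047262; d = 1/u = 0.954871
p = (exp((r-q)*dt) - d) / (u - d) = 0.496349
Discount per step: exp(-r*dt) = 0.999271
Stock lattice S(k, i) with i counting down-moves:
  k=0: S(0,0) = 9.9400
  k=1: S(1,0) = 10.4098; S(1,1) = 9.4914
  k=2: S(2,0) = 10.9018; S(2,1) = 9.9400; S(2,2) = 9.0631
  k=3: S(3,0) = 11.4170; S(3,1) = 10.4098; S(3,2) = 9.4914; S(3,3) = 8.6541
  k=4: S(4,0) = 11.9566; S(4,1) = 10.9018; S(4,2) = 9.9400; S(4,3) = 9.0631; S(4,4) = 8.2635
Terminal payoffs V(N, i) = max(K - S_T, 0):
  V(4,0) = 0.000000; V(4,1) = 0.628236; V(4,2) = 1.590000; V(4,3) = 2.466916; V(4,4) = 3.266470
Backward induction: V(k, i) = exp(-r*dt) * [p * V(k+1, i) + (1-p) * V(k+1, i+1)].
  V(3,0) = exp(-r*dt) * [p*0.000000 + (1-p)*0.628236] = 0.316181
  V(3,1) = exp(-r*dt) * [p*0.628236 + (1-p)*1.590000] = 1.111819
  V(3,2) = exp(-r*dt) * [p*1.590000 + (1-p)*2.466916] = 2.030179
  V(3,3) = exp(-r*dt) * [p*2.466916 + (1-p)*3.266470] = 2.867521
  V(2,0) = exp(-r*dt) * [p*0.316181 + (1-p)*1.111819] = 0.716382
  V(2,1) = exp(-r*dt) * [p*1.111819 + (1-p)*2.030179] = 1.573204
  V(2,2) = exp(-r*dt) * [p*2.030179 + (1-p)*2.867521] = 2.450120
  V(1,0) = exp(-r*dt) * [p*0.716382 + (1-p)*1.573204] = 1.147085
  V(1,1) = exp(-r*dt) * [p*1.573204 + (1-p)*2.450120] = 2.013396
  V(0,0) = exp(-r*dt) * [p*1.147085 + (1-p)*2.013396] = 1.582249


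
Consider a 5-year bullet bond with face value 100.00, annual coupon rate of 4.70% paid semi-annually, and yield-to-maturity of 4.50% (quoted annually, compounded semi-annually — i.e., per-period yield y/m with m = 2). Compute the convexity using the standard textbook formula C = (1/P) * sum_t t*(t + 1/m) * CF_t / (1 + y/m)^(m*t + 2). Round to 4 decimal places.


Answer: Convexity = 22.9357

Derivation:
Coupon per period c = face * coupon_rate / m = 2.350000
Periods per year m = 2; per-period yield y/m = 0.022500
Number of cashflows N = 10
Cashflows (t years, CF_t, discount factor 1/(1+y/m)^(m*t), PV):
  t = 0.5000: CF_t = 2.350000, DF = 0.977995, PV = 2.298289
  t = 1.0000: CF_t = 2.350000, DF = 0.956474, PV = 2.247715
  t = 1.5000: CF_t = 2.350000, DF = 0.935427, PV = 2.198254
  t = 2.0000: CF_t = 2.350000, DF = 0.914843, PV = 2.149882
  t = 2.5000: CF_t = 2.350000, DF = 0.894712, PV = 2.102574
  t = 3.0000: CF_t = 2.350000, DF = 0.875024, PV = 2.056307
  t = 3.5000: CF_t = 2.350000, DF = 0.855769, PV = 2.011058
  t = 4.0000: CF_t = 2.350000, DF = 0.836938, PV = 1.966805
  t = 4.5000: CF_t = 2.350000, DF = 0.818522, PV = 1.923526
  t = 5.0000: CF_t = 102.350000, DF = 0.800510, PV = 81.932212
Price P = sum_t PV_t = 100.886622
Convexity numerator sum_t t*(t + 1/m) * CF_t / (1+y/m)^(m*t + 2):
  t = 0.5000: term = 1.099127
  t = 1.0000: term = 3.224823
  t = 1.5000: term = 6.307722
  t = 2.0000: term = 10.281535
  t = 2.5000: term = 15.082937
  t = 3.0000: term = 20.651454
  t = 3.5000: term = 26.929361
  t = 4.0000: term = 33.861579
  t = 4.5000: term = 41.395573
  t = 5.0000: term = 2155.066821
Convexity = (1/P) * sum = 2313.900931 / 100.886622 = 22.935657


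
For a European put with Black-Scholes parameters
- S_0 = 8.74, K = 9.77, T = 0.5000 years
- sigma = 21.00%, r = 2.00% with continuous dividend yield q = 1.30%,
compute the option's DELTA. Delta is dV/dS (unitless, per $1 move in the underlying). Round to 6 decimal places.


d1 = -0.6524324524; d2 = -0.8009248765
phi(d1) = 0.3224611595; exp(-qT) = 0.9935210793; exp(-rT) = 0.9900498337
N(-d1) = 0.7429388826
Delta = -exp(-qT) * N(-d1) = -0.9935210793 * 0.7429388826 = -0.738125

Answer: Delta = -0.738125


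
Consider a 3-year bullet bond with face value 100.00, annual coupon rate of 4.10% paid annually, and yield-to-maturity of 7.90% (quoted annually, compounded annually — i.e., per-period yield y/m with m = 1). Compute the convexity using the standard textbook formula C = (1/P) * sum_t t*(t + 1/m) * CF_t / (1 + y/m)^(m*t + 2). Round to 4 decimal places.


Coupon per period c = face * coupon_rate / m = 4.100000
Periods per year m = 1; per-period yield y/m = 0.079000
Number of cashflows N = 3
Cashflows (t years, CF_t, discount factor 1/(1+y/m)^(m*t), PV):
  t = 1.0000: CF_t = 4.100000, DF = 0.926784, PV = 3.799815
  t = 2.0000: CF_t = 4.100000, DF = 0.858929, PV = 3.521608
  t = 3.0000: CF_t = 104.100000, DF = 0.796041, PV = 82.867912
Price P = sum_t PV_t = 90.189334
Convexity numerator sum_t t*(t + 1/m) * CF_t / (1+y/m)^(m*t + 2):
  t = 1.0000: term = 6.527540
  t = 2.0000: term = 18.148859
  t = 3.0000: term = 854.131526
Convexity = (1/P) * sum = 878.807925 / 90.189334 = 9.744034

Answer: Convexity = 9.7440


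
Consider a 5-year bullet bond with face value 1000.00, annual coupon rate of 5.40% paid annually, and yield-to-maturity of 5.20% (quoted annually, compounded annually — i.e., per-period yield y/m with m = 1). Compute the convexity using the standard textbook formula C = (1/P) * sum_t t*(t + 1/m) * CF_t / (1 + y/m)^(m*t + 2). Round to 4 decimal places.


Coupon per period c = face * coupon_rate / m = 54.000000
Periods per year m = 1; per-period yield y/m = 0.052000
Number of cashflows N = 5
Cashflows (t years, CF_t, discount factor 1/(1+y/m)^(m*t), PV):
  t = 1.0000: CF_t = 54.000000, DF = 0.950570, PV = 51.330798
  t = 2.0000: CF_t = 54.000000, DF = 0.903584, PV = 48.793535
  t = 3.0000: CF_t = 54.000000, DF = 0.858920, PV = 46.381687
  t = 4.0000: CF_t = 54.000000, DF = 0.816464, PV = 44.089056
  t = 5.0000: CF_t = 1054.000000, DF = 0.776106, PV = 818.016214
Price P = sum_t PV_t = 1008.611290
Convexity numerator sum_t t*(t + 1/m) * CF_t / (1+y/m)^(m*t + 2):
  t = 1.0000: term = 92.763374
  t = 2.0000: term = 264.534336
  t = 3.0000: term = 502.916989
  t = 4.0000: term = 796.763291
  t = 5.0000: term = 22174.390271
Convexity = (1/P) * sum = 23831.368261 / 1008.611290 = 23.627902

Answer: Convexity = 23.6279


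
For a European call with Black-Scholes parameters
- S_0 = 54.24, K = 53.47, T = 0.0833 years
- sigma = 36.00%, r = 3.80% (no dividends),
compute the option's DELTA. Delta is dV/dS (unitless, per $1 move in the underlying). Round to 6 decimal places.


d1 = 0.2200253804; d2 = 0.1161231187
phi(d1) = 0.3894015844; exp(-qT) = 1.0000000000; exp(-rT) = 0.9968396046
N(d1) = 0.5870743059
Delta = exp(-qT) * N(d1) = 1.0000000000 * 0.5870743059 = 0.587074

Answer: Delta = 0.587074


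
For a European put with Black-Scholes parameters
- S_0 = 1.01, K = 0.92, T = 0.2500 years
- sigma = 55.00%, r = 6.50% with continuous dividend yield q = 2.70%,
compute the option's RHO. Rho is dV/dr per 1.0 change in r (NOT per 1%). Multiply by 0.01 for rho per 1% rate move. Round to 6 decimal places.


Answer: Rho = -0.091999

Derivation:
d1 = 0.5114343265; d2 = 0.2364343265
phi(d1) = 0.3500353714; exp(-qT) = 0.9932727301; exp(-rT) = 0.9838813190
N(-d2) = 0.4065478312
Rho = -K*T*exp(-rT)*N(-d2) = -0.9200 * 0.2500 * 0.9838813190 * 0.4065478312 = -0.091999


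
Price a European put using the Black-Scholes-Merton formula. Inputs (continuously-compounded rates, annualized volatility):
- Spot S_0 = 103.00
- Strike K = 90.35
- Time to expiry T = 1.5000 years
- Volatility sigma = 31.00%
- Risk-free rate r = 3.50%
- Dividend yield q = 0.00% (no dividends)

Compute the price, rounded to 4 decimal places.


Answer: Price = 7.1756

Derivation:
d1 = (ln(S/K) + (r - q + 0.5*sigma^2) * T) / (sigma * sqrt(T)) = 0.67324876
d2 = d1 - sigma * sqrt(T) = 0.29357785
exp(-rT) = 0.94885432; exp(-qT) = 1.00000000
P = K * exp(-rT) * N(-d2) - S_0 * exp(-qT) * N(-d1)
N(-d1) = 0.25039452; N(-d2) = 0.38454025
P = 90.3500 * 0.94885432 * 0.38454025 - 103.0000 * 1.00000000 * 0.25039452 = 7.1756


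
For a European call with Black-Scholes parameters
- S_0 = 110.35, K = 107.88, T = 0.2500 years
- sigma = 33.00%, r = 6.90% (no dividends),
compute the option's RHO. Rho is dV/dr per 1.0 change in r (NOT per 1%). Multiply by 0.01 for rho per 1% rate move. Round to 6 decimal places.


Answer: Rho = 14.931359

Derivation:
d1 = 0.3242432390; d2 = 0.1592432390
phi(d1) = 0.3785128063; exp(-qT) = 1.0000000000; exp(-rT) = 0.9828979294
N(d2) = 0.5632613806
Rho = K*T*exp(-rT)*N(d2) = 107.8800 * 0.2500 * 0.9828979294 * 0.5632613806 = 14.931359


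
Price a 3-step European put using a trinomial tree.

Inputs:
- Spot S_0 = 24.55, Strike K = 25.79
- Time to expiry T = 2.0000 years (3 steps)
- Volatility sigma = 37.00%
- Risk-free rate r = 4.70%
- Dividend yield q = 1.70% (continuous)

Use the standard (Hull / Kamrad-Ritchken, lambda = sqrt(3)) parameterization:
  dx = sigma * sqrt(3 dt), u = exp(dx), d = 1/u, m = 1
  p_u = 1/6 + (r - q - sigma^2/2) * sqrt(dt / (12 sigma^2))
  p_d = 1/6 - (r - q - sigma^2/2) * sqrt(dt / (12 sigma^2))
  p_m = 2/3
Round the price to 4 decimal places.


Answer: Price = V(0,0) = 4.4987

Derivation:
dt = T/N = 0.666667; dx = sigma*sqrt(3*dt) = 0.523259
u = exp(dx) = 1.687518; d = 1/u = 0.592586
p_u = 0.142173, p_m = 0.666667, p_d = 0.191161
Discount per step: exp(-r*dt) = 0.969152
Stock lattice S(k, j) with j the centered position index:
  k=0: S(0,+0) = 24.5500
  k=1: S(1,-1) = 14.5480; S(1,+0) = 24.5500; S(1,+1) = 41.4286
  k=2: S(2,-2) = 8.6209; S(2,-1) = 14.5480; S(2,+0) = 24.5500; S(2,+1) = 41.4286; S(2,+2) = 69.9115
  k=3: S(3,-3) = 5.1086; S(3,-2) = 8.6209; S(3,-1) = 14.5480; S(3,+0) = 24.5500; S(3,+1) = 41.4286; S(3,+2) = 69.9115; S(3,+3) = 117.9769
Terminal payoffs V(N, j) = max(K - S_T, 0):
  V(3,-3) = 20.681352; V(3,-2) = 17.169063; V(3,-1) = 11.242010; V(3,+0) = 1.240000; V(3,+1) = 0.000000; V(3,+2) = 0.000000; V(3,+3) = 0.000000
Backward induction: V(k, j) = exp(-r*dt) * [p_u * V(k+1, j+1) + p_m * V(k+1, j) + p_d * V(k+1, j-1)]
  V(2,-2) = exp(-r*dt) * [p_u*11.242010 + p_m*17.169063 + p_d*20.681352] = 16.473468
  V(2,-1) = exp(-r*dt) * [p_u*1.240000 + p_m*11.242010 + p_d*17.169063] = 10.615142
  V(2,+0) = exp(-r*dt) * [p_u*0.000000 + p_m*1.240000 + p_d*11.242010] = 2.883903
  V(2,+1) = exp(-r*dt) * [p_u*0.000000 + p_m*0.000000 + p_d*1.240000] = 0.229727
  V(2,+2) = exp(-r*dt) * [p_u*0.000000 + p_m*0.000000 + p_d*0.000000] = 0.000000
  V(1,-1) = exp(-r*dt) * [p_u*2.883903 + p_m*10.615142 + p_d*16.473468] = 10.307762
  V(1,+0) = exp(-r*dt) * [p_u*0.229727 + p_m*2.883903 + p_d*10.615142] = 3.861549
  V(1,+1) = exp(-r*dt) * [p_u*0.000000 + p_m*0.229727 + p_d*2.883903] = 0.682710
  V(0,+0) = exp(-r*dt) * [p_u*0.682710 + p_m*3.861549 + p_d*10.307762] = 4.498677


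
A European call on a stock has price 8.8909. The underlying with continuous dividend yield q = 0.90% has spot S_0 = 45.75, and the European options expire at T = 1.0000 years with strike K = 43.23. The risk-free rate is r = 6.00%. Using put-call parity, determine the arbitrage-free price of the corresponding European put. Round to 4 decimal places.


Put-call parity: C - P = S_0 * exp(-qT) - K * exp(-rT).
S_0 * exp(-qT) = 45.7500 * 0.99104038 = 45.34009733
K * exp(-rT) = 43.2300 * 0.94176453 = 40.71248079
P = C - S*exp(-qT) + K*exp(-rT)
P = 8.8909 - 45.34009733 + 40.71248079 = 4.2633

Answer: Put price = 4.2633


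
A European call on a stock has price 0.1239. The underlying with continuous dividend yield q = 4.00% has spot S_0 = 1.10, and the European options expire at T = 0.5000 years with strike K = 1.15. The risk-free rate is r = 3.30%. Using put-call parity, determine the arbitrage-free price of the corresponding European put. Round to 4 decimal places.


Put-call parity: C - P = S_0 * exp(-qT) - K * exp(-rT).
S_0 * exp(-qT) = 1.1000 * 0.98019867 = 1.07821854
K * exp(-rT) = 1.1500 * 0.98363538 = 1.13118069
P = C - S*exp(-qT) + K*exp(-rT)
P = 0.1239 - 1.07821854 + 1.13118069 = 0.1769

Answer: Put price = 0.1769


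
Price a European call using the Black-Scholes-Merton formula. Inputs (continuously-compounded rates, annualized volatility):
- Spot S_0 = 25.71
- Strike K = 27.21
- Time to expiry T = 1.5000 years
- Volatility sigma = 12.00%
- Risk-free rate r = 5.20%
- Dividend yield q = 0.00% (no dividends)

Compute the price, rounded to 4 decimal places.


d1 = (ln(S/K) + (r - q + 0.5*sigma^2) * T) / (sigma * sqrt(T)) = 0.21838200
d2 = d1 - sigma * sqrt(T) = 0.07141262
exp(-rT) = 0.92496443; exp(-qT) = 1.00000000
C = S_0 * exp(-qT) * N(d1) - K * exp(-rT) * N(d2)
N(d1) = 0.58643426; N(d2) = 0.52846532
C = 25.7100 * 1.00000000 * 0.58643426 - 27.2100 * 0.92496443 * 0.52846532 = 1.7767

Answer: Price = 1.7767


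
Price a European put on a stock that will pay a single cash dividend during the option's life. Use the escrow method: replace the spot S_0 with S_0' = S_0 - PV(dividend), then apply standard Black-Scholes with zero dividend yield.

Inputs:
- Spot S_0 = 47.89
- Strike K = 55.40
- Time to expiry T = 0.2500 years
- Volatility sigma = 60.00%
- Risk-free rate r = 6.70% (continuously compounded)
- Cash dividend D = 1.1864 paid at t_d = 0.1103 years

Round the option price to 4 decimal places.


Answer: Price = 10.6850

Derivation:
PV(D) = D * exp(-r * t_d) = 1.1864 * 0.99263714 = 1.17766470
S_0' = S_0 - PV(D) = 47.8900 - 1.17766470 = 46.71233530
d1 = (ln(S_0'/K) + (r + sigma^2/2)*T) / (sigma*sqrt(T)) = -0.36273775
d2 = d1 - sigma*sqrt(T) = -0.66273775
exp(-rT) = 0.98338950
N(-d1) = 0.64159960; N(-d2) = 0.74625074
P = K * exp(-rT) * N(-d2) - S_0' * N(-d1) = 55.4000 * 0.98338950 * 0.74625074 - 46.71233530 * 0.64159960 = 10.6850


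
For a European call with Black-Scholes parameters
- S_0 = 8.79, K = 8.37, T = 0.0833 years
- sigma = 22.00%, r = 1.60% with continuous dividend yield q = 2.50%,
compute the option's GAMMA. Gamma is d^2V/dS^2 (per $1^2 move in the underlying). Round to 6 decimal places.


d1 = 0.7910281645; d2 = 0.7275323379
phi(d1) = 0.2917665416; exp(-qT) = 0.9979196669; exp(-rT) = 0.9986680878
Gamma = exp(-qT) * phi(d1) / (S * sigma * sqrt(T)) = 0.9979196669 * 0.2917665416 / (8.7900 * 0.2200 * 0.2886173938) = 0.521671

Answer: Gamma = 0.521671


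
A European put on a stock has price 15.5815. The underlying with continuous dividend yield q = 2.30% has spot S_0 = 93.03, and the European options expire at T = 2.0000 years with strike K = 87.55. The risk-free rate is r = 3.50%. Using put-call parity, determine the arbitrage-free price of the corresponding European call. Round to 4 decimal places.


Answer: Call price = 22.7980

Derivation:
Put-call parity: C - P = S_0 * exp(-qT) - K * exp(-rT).
S_0 * exp(-qT) = 93.0300 * 0.95504196 = 88.84755374
K * exp(-rT) = 87.5500 * 0.93239382 = 81.63107893
C = P + S*exp(-qT) - K*exp(-rT)
C = 15.5815 + 88.84755374 - 81.63107893 = 22.7980


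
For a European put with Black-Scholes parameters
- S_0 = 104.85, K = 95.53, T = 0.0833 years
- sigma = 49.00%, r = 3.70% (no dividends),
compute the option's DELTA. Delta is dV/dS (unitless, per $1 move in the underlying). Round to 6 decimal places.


Answer: Delta = -0.226402

Derivation:
d1 = 0.7507480834; d2 = 0.6093255605
phi(d1) = 0.3009684384; exp(-qT) = 1.0000000000; exp(-rT) = 0.9969226448
N(-d1) = 0.2264021397
Delta = -exp(-qT) * N(-d1) = -1.0000000000 * 0.2264021397 = -0.226402


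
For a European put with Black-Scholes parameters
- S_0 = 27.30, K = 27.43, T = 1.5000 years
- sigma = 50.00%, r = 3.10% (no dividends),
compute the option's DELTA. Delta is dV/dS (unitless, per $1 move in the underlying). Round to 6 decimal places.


d1 = 0.3743626981; d2 = -0.2380097376
phi(d1) = 0.3719438979; exp(-qT) = 1.0000000000; exp(-rT) = 0.9545645606
N(-d1) = 0.3540672456
Delta = -exp(-qT) * N(-d1) = -1.0000000000 * 0.3540672456 = -0.354067

Answer: Delta = -0.354067


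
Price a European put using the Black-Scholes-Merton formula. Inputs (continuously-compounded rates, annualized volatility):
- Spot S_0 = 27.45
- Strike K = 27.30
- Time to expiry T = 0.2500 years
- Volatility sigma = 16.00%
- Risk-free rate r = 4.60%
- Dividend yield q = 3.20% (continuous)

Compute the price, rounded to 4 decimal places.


d1 = (ln(S/K) + (r - q + 0.5*sigma^2) * T) / (sigma * sqrt(T)) = 0.15224332
d2 = d1 - sigma * sqrt(T) = 0.07224332
exp(-rT) = 0.98856587; exp(-qT) = 0.99203191
P = K * exp(-rT) * N(-d2) - S_0 * exp(-qT) * N(-d1)
N(-d1) = 0.43949751; N(-d2) = 0.47120413
P = 27.3000 * 0.98856587 * 0.47120413 - 27.4500 * 0.99203191 * 0.43949751 = 0.7487

Answer: Price = 0.7487


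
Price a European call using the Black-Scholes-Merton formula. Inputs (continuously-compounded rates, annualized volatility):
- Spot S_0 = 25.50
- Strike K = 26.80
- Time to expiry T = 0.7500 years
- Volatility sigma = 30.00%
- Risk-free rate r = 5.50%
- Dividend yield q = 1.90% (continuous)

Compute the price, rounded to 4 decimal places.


Answer: Price = 2.3493

Derivation:
d1 = (ln(S/K) + (r - q + 0.5*sigma^2) * T) / (sigma * sqrt(T)) = 0.04244127
d2 = d1 - sigma * sqrt(T) = -0.21736635
exp(-rT) = 0.95958920; exp(-qT) = 0.98585105
C = S_0 * exp(-qT) * N(d1) - K * exp(-rT) * N(d2)
N(d1) = 0.51692653; N(d2) = 0.41396142
C = 25.5000 * 0.98585105 * 0.51692653 - 26.8000 * 0.95958920 * 0.41396142 = 2.3493


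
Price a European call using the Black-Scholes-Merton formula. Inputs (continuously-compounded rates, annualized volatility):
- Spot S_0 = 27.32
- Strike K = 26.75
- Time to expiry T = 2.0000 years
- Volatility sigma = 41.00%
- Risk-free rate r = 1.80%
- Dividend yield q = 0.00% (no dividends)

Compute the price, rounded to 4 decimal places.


d1 = (ln(S/K) + (r - q + 0.5*sigma^2) * T) / (sigma * sqrt(T)) = 0.38836471
d2 = d1 - sigma * sqrt(T) = -0.19146285
exp(-rT) = 0.96464029; exp(-qT) = 1.00000000
C = S_0 * exp(-qT) * N(d1) - K * exp(-rT) * N(d2)
N(d1) = 0.65112692; N(d2) = 0.42408149
C = 27.3200 * 1.00000000 * 0.65112692 - 26.7500 * 0.96464029 * 0.42408149 = 6.8457

Answer: Price = 6.8457


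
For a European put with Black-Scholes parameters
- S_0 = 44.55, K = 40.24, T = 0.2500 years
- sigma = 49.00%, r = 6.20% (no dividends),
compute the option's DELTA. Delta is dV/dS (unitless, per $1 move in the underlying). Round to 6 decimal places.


Answer: Delta = -0.273895

Derivation:
d1 = 0.6010739923; d2 = 0.3560739923
phi(d1) = 0.3330097516; exp(-qT) = 1.0000000000; exp(-rT) = 0.9846195068
N(-d1) = 0.2738953524
Delta = -exp(-qT) * N(-d1) = -1.0000000000 * 0.2738953524 = -0.273895


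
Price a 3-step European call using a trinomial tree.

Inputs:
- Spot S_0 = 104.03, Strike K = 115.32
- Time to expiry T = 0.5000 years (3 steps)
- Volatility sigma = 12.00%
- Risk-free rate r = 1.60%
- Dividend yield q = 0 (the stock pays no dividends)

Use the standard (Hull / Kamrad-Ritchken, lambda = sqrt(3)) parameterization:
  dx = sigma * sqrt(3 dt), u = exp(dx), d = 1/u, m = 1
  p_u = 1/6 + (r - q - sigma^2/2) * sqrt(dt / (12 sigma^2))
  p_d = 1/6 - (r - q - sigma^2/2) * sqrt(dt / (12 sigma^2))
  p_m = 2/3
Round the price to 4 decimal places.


dt = T/N = 0.166667; dx = sigma*sqrt(3*dt) = 0.084853
u = exp(dx) = 1.088557; d = 1/u = 0.918647
p_u = 0.175309, p_m = 0.666667, p_d = 0.158024
Discount per step: exp(-r*dt) = 0.997337
Stock lattice S(k, j) with j the centered position index:
  k=0: S(0,+0) = 104.0300
  k=1: S(1,-1) = 95.5669; S(1,+0) = 104.0300; S(1,+1) = 113.2426
  k=2: S(2,-2) = 87.7923; S(2,-1) = 95.5669; S(2,+0) = 104.0300; S(2,+1) = 113.2426; S(2,+2) = 123.2710
  k=3: S(3,-3) = 80.6502; S(3,-2) = 87.7923; S(3,-1) = 95.5669; S(3,+0) = 104.0300; S(3,+1) = 113.2426; S(3,+2) = 123.2710; S(3,+3) = 134.1875
Terminal payoffs V(N, j) = max(S_T - K, 0):
  V(3,-3) = 0.000000; V(3,-2) = 0.000000; V(3,-1) = 0.000000; V(3,+0) = 0.000000; V(3,+1) = 0.000000; V(3,+2) = 7.950971; V(3,+3) = 18.867458
Backward induction: V(k, j) = exp(-r*dt) * [p_u * V(k+1, j+1) + p_m * V(k+1, j) + p_d * V(k+1, j-1)]
  V(2,-2) = exp(-r*dt) * [p_u*0.000000 + p_m*0.000000 + p_d*0.000000] = 0.000000
  V(2,-1) = exp(-r*dt) * [p_u*0.000000 + p_m*0.000000 + p_d*0.000000] = 0.000000
  V(2,+0) = exp(-r*dt) * [p_u*0.000000 + p_m*0.000000 + p_d*0.000000] = 0.000000
  V(2,+1) = exp(-r*dt) * [p_u*7.950971 + p_m*0.000000 + p_d*0.000000] = 1.390165
  V(2,+2) = exp(-r*dt) * [p_u*18.867458 + p_m*7.950971 + p_d*0.000000] = 8.585359
  V(1,-1) = exp(-r*dt) * [p_u*0.000000 + p_m*0.000000 + p_d*0.000000] = 0.000000
  V(1,+0) = exp(-r*dt) * [p_u*1.390165 + p_m*0.000000 + p_d*0.000000] = 0.243060
  V(1,+1) = exp(-r*dt) * [p_u*8.585359 + p_m*1.390165 + p_d*0.000000] = 2.425392
  V(0,+0) = exp(-r*dt) * [p_u*2.425392 + p_m*0.243060 + p_d*0.000000] = 0.585669

Answer: Price = V(0,0) = 0.5857


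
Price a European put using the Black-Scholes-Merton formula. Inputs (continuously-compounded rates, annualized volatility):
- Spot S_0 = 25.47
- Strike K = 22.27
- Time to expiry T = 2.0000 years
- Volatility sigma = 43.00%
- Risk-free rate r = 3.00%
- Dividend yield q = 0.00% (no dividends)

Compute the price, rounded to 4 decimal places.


d1 = (ln(S/K) + (r - q + 0.5*sigma^2) * T) / (sigma * sqrt(T)) = 0.62350507
d2 = d1 - sigma * sqrt(T) = 0.01539323
exp(-rT) = 0.94176453; exp(-qT) = 1.00000000
P = K * exp(-rT) * N(-d2) - S_0 * exp(-qT) * N(-d1)
N(-d1) = 0.26647634; N(-d2) = 0.49385923
P = 22.2700 * 0.94176453 * 0.49385923 - 25.4700 * 1.00000000 * 0.26647634 = 3.5706

Answer: Price = 3.5706


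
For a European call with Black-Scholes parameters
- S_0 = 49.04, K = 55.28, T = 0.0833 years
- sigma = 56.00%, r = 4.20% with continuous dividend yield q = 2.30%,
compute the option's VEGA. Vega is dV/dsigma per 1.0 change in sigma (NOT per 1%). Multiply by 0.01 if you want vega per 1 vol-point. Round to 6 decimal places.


Answer: Vega = 4.561177

Derivation:
d1 = -0.6504579499; d2 = -0.8120836904
phi(d1) = 0.3228762018; exp(-qT) = 0.9980859342; exp(-rT) = 0.9965075130
Vega = S * exp(-qT) * phi(d1) * sqrt(T) = 49.0400 * 0.9980859342 * 0.3228762018 * 0.2886173938 = 4.561177


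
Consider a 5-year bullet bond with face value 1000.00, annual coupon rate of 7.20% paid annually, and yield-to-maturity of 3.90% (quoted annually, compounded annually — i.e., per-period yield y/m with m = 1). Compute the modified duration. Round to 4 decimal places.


Answer: Modified duration = 4.2524

Derivation:
Coupon per period c = face * coupon_rate / m = 72.000000
Periods per year m = 1; per-period yield y/m = 0.039000
Number of cashflows N = 5
Cashflows (t years, CF_t, discount factor 1/(1+y/m)^(m*t), PV):
  t = 1.0000: CF_t = 72.000000, DF = 0.962464, PV = 69.297401
  t = 2.0000: CF_t = 72.000000, DF = 0.926337, PV = 66.696248
  t = 3.0000: CF_t = 72.000000, DF = 0.891566, PV = 64.192731
  t = 4.0000: CF_t = 72.000000, DF = 0.858100, PV = 61.783187
  t = 5.0000: CF_t = 1072.000000, DF = 0.825890, PV = 885.354191
Price P = sum_t PV_t = 1147.323758
First compute Macaulay numerator sum_t t * PV_t:
  t * PV_t at t = 1.0000: 69.297401
  t * PV_t at t = 2.0000: 133.392495
  t * PV_t at t = 3.0000: 192.578194
  t * PV_t at t = 4.0000: 247.132748
  t * PV_t at t = 5.0000: 4426.770956
Macaulay duration D = 5069.171794 / 1147.323758 = 4.418257
Modified duration = D / (1 + y/m) = 4.418257 / (1 + 0.039000) = 4.252413


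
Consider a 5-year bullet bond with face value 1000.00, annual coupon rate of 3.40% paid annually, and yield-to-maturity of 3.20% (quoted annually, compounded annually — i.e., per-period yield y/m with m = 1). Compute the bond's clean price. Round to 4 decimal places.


Coupon per period c = face * coupon_rate / m = 34.000000
Periods per year m = 1; per-period yield y/m = 0.032000
Number of cashflows N = 5
Cashflows (t years, CF_t, discount factor 1/(1+y/m)^(m*t), PV):
  t = 1.0000: CF_t = 34.000000, DF = 0.968992, PV = 32.945736
  t = 2.0000: CF_t = 34.000000, DF = 0.938946, PV = 31.924163
  t = 3.0000: CF_t = 34.000000, DF = 0.909831, PV = 30.934267
  t = 4.0000: CF_t = 34.000000, DF = 0.881620, PV = 29.975065
  t = 5.0000: CF_t = 1034.000000, DF = 0.854283, PV = 883.328112
Price P = sum_t PV_t = 1009.107343

Answer: Price = 1009.1073


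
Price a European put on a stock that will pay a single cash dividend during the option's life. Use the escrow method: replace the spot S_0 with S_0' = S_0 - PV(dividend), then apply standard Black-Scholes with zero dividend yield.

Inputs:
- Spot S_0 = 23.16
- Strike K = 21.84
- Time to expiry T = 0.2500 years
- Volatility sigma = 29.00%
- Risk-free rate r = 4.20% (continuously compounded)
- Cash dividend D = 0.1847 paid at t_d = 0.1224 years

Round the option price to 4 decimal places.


PV(D) = D * exp(-r * t_d) = 0.1847 * 0.99487239 = 0.18375293
S_0' = S_0 - PV(D) = 23.1600 - 0.18375293 = 22.97624707
d1 = (ln(S_0'/K) + (r + sigma^2/2)*T) / (sigma*sqrt(T)) = 0.49469169
d2 = d1 - sigma*sqrt(T) = 0.34969169
exp(-rT) = 0.98955493
N(-d1) = 0.31040888; N(-d2) = 0.36328504
P = K * exp(-rT) * N(-d2) - S_0' * N(-d1) = 21.8400 * 0.98955493 * 0.36328504 - 22.97624707 * 0.31040888 = 0.7192

Answer: Price = 0.7192


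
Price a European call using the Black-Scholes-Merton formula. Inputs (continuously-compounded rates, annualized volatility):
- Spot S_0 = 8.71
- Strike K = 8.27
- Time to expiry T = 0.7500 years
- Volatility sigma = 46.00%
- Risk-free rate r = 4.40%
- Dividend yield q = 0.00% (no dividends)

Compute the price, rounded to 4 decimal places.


Answer: Price = 1.7028

Derivation:
d1 = (ln(S/K) + (r - q + 0.5*sigma^2) * T) / (sigma * sqrt(T)) = 0.41214596
d2 = d1 - sigma * sqrt(T) = 0.01377428
exp(-rT) = 0.96753856; exp(-qT) = 1.00000000
C = S_0 * exp(-qT) * N(d1) - K * exp(-rT) * N(d2)
N(d1) = 0.65988378; N(d2) = 0.50549497
C = 8.7100 * 1.00000000 * 0.65988378 - 8.2700 * 0.96753856 * 0.50549497 = 1.7028


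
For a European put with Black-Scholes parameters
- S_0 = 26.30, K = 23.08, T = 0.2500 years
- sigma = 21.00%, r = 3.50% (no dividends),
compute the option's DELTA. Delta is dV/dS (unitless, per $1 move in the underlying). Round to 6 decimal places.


d1 = 1.3796666433; d2 = 1.2746666433
phi(d1) = 0.1540191157; exp(-qT) = 1.0000000000; exp(-rT) = 0.9912881698
N(-d1) = 0.0838446539
Delta = -exp(-qT) * N(-d1) = -1.0000000000 * 0.0838446539 = -0.083845

Answer: Delta = -0.083845


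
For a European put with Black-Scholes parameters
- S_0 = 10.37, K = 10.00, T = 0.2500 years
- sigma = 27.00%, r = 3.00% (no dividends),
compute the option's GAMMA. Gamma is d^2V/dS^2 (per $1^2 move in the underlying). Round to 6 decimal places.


d1 = 0.3921809574; d2 = 0.2571809574
phi(d1) = 0.3694124587; exp(-qT) = 1.0000000000; exp(-rT) = 0.9925280548
Gamma = exp(-qT) * phi(d1) / (S * sigma * sqrt(T)) = 1.0000000000 * 0.3694124587 / (10.3700 * 0.2700 * 0.5000000000) = 0.263875

Answer: Gamma = 0.263875


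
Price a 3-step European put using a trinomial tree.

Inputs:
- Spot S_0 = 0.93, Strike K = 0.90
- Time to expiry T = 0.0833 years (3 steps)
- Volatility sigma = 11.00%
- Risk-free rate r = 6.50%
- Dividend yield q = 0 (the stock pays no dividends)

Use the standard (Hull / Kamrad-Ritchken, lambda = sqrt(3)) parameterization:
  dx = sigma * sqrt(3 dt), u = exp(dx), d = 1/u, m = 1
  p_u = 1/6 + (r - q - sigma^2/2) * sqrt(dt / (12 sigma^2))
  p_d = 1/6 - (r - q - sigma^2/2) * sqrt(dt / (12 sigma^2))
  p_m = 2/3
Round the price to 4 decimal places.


Answer: Price = V(0,0) = 0.0012

Derivation:
dt = T/N = 0.027767; dx = sigma*sqrt(3*dt) = 0.031748
u = exp(dx) = 1.032257; d = 1/u = 0.968751
p_u = 0.192445, p_m = 0.666667, p_d = 0.140888
Discount per step: exp(-r*dt) = 0.998197
Stock lattice S(k, j) with j the centered position index:
  k=0: S(0,+0) = 0.9300
  k=1: S(1,-1) = 0.9009; S(1,+0) = 0.9300; S(1,+1) = 0.9600
  k=2: S(2,-2) = 0.8728; S(2,-1) = 0.9009; S(2,+0) = 0.9300; S(2,+1) = 0.9600; S(2,+2) = 0.9910
  k=3: S(3,-3) = 0.8455; S(3,-2) = 0.8728; S(3,-1) = 0.9009; S(3,+0) = 0.9300; S(3,+1) = 0.9600; S(3,+2) = 0.9910; S(3,+3) = 1.0229
Terminal payoffs V(N, j) = max(K - S_T, 0):
  V(3,-3) = 0.054489; V(3,-2) = 0.027215; V(3,-1) = 0.000000; V(3,+0) = 0.000000; V(3,+1) = 0.000000; V(3,+2) = 0.000000; V(3,+3) = 0.000000
Backward induction: V(k, j) = exp(-r*dt) * [p_u * V(k+1, j+1) + p_m * V(k+1, j) + p_d * V(k+1, j-1)]
  V(2,-2) = exp(-r*dt) * [p_u*0.000000 + p_m*0.027215 + p_d*0.054489] = 0.025774
  V(2,-1) = exp(-r*dt) * [p_u*0.000000 + p_m*0.000000 + p_d*0.027215] = 0.003827
  V(2,+0) = exp(-r*dt) * [p_u*0.000000 + p_m*0.000000 + p_d*0.000000] = 0.000000
  V(2,+1) = exp(-r*dt) * [p_u*0.000000 + p_m*0.000000 + p_d*0.000000] = 0.000000
  V(2,+2) = exp(-r*dt) * [p_u*0.000000 + p_m*0.000000 + p_d*0.000000] = 0.000000
  V(1,-1) = exp(-r*dt) * [p_u*0.000000 + p_m*0.003827 + p_d*0.025774] = 0.006172
  V(1,+0) = exp(-r*dt) * [p_u*0.000000 + p_m*0.000000 + p_d*0.003827] = 0.000538
  V(1,+1) = exp(-r*dt) * [p_u*0.000000 + p_m*0.000000 + p_d*0.000000] = 0.000000
  V(0,+0) = exp(-r*dt) * [p_u*0.000000 + p_m*0.000538 + p_d*0.006172] = 0.001226


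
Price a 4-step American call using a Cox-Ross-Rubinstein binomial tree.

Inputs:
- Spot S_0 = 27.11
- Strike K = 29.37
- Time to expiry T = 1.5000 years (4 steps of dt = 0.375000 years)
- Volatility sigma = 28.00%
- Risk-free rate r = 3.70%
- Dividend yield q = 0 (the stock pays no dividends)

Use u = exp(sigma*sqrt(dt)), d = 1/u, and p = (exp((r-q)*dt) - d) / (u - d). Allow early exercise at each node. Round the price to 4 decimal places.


Answer: Price = V(0,0) = 3.4903

Derivation:
dt = T/N = 0.375000
u = exp(sigma*sqrt(dt)) = 1.187042; d = 1/u = 0.842430
p = (exp((r-q)*dt) - d) / (u - d) = 0.497782
Discount per step: exp(-r*dt) = 0.986221
Stock lattice S(k, i) with i counting down-moves:
  k=0: S(0,0) = 27.1100
  k=1: S(1,0) = 32.1807; S(1,1) = 22.8383
  k=2: S(2,0) = 38.1998; S(2,1) = 27.1100; S(2,2) = 19.2397
  k=3: S(3,0) = 45.3448; S(3,1) = 32.1807; S(3,2) = 22.8383; S(3,3) = 16.2081
  k=4: S(4,0) = 53.8262; S(4,1) = 38.1998; S(4,2) = 27.1100; S(4,3) = 19.2397; S(4,4) = 13.6542
Terminal payoffs V(N, i) = max(S_T - K, 0):
  V(4,0) = 24.456171; V(4,1) = 8.829836; V(4,2) = 0.000000; V(4,3) = 0.000000; V(4,4) = 0.000000
Backward induction: V(k, i) = exp(-r*dt) * [p * V(k+1, i) + (1-p) * V(k+1, i+1)]; then take max(V_cont, immediate exercise) for American.
  V(3,0) = exp(-r*dt) * [p*24.456171 + (1-p)*8.829836] = 16.379495; exercise = 15.974800; V(3,0) = max -> 16.379495
  V(3,1) = exp(-r*dt) * [p*8.829836 + (1-p)*0.000000] = 4.334769; exercise = 2.810702; V(3,1) = max -> 4.334769
  V(3,2) = exp(-r*dt) * [p*0.000000 + (1-p)*0.000000] = 0.000000; exercise = 0.000000; V(3,2) = max -> 0.000000
  V(3,3) = exp(-r*dt) * [p*0.000000 + (1-p)*0.000000] = 0.000000; exercise = 0.000000; V(3,3) = max -> 0.000000
  V(2,0) = exp(-r*dt) * [p*16.379495 + (1-p)*4.334769] = 10.188072; exercise = 8.829836; V(2,0) = max -> 10.188072
  V(2,1) = exp(-r*dt) * [p*4.334769 + (1-p)*0.000000] = 2.128038; exercise = 0.000000; V(2,1) = max -> 2.128038
  V(2,2) = exp(-r*dt) * [p*0.000000 + (1-p)*0.000000] = 0.000000; exercise = 0.000000; V(2,2) = max -> 0.000000
  V(1,0) = exp(-r*dt) * [p*10.188072 + (1-p)*2.128038] = 6.055571; exercise = 2.810702; V(1,0) = max -> 6.055571
  V(1,1) = exp(-r*dt) * [p*2.128038 + (1-p)*0.000000] = 1.044703; exercise = 0.000000; V(1,1) = max -> 1.044703
  V(0,0) = exp(-r*dt) * [p*6.055571 + (1-p)*1.044703] = 3.490258; exercise = 0.000000; V(0,0) = max -> 3.490258


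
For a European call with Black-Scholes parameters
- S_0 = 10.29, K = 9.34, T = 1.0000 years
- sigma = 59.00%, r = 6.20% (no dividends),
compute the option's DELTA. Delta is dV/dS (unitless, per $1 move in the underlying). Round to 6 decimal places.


d1 = 0.5642649112; d2 = -0.0257350888
phi(d1) = 0.3402291294; exp(-qT) = 1.0000000000; exp(-rT) = 0.9398828868
N(d1) = 0.7137130712
Delta = exp(-qT) * N(d1) = 1.0000000000 * 0.7137130712 = 0.713713

Answer: Delta = 0.713713


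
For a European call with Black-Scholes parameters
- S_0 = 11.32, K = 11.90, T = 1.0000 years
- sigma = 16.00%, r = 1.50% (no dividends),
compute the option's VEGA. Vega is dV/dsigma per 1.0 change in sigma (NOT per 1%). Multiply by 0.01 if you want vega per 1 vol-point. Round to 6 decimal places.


d1 = -0.1385457959; d2 = -0.2985457959
phi(d1) = 0.3951317592; exp(-qT) = 1.0000000000; exp(-rT) = 0.9851119396
Vega = S * exp(-qT) * phi(d1) * sqrt(T) = 11.3200 * 1.0000000000 * 0.3951317592 * 1.0000000000 = 4.472892

Answer: Vega = 4.472892


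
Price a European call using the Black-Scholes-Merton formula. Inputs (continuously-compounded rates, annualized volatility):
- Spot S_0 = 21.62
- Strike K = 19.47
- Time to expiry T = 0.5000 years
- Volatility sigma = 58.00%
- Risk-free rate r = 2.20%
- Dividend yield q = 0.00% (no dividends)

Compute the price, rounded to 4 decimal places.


d1 = (ln(S/K) + (r - q + 0.5*sigma^2) * T) / (sigma * sqrt(T)) = 0.48727946
d2 = d1 - sigma * sqrt(T) = 0.07715752
exp(-rT) = 0.98906028; exp(-qT) = 1.00000000
C = S_0 * exp(-qT) * N(d1) - K * exp(-rT) * N(d2)
N(d1) = 0.68696985; N(d2) = 0.53075088
C = 21.6200 * 1.00000000 * 0.68696985 - 19.4700 * 0.98906028 * 0.53075088 = 4.6316

Answer: Price = 4.6316


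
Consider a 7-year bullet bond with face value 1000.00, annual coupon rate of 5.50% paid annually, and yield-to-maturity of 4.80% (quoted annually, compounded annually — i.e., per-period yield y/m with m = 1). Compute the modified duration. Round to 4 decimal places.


Answer: Modified duration = 5.7427

Derivation:
Coupon per period c = face * coupon_rate / m = 55.000000
Periods per year m = 1; per-period yield y/m = 0.048000
Number of cashflows N = 7
Cashflows (t years, CF_t, discount factor 1/(1+y/m)^(m*t), PV):
  t = 1.0000: CF_t = 55.000000, DF = 0.954198, PV = 52.480916
  t = 2.0000: CF_t = 55.000000, DF = 0.910495, PV = 50.077210
  t = 3.0000: CF_t = 55.000000, DF = 0.868793, PV = 47.783597
  t = 4.0000: CF_t = 55.000000, DF = 0.829001, PV = 45.595036
  t = 5.0000: CF_t = 55.000000, DF = 0.791031, PV = 43.506713
  t = 6.0000: CF_t = 55.000000, DF = 0.754801, PV = 41.514039
  t = 7.0000: CF_t = 1055.000000, DF = 0.720230, PV = 759.842325
Price P = sum_t PV_t = 1040.799837
First compute Macaulay numerator sum_t t * PV_t:
  t * PV_t at t = 1.0000: 52.480916
  t * PV_t at t = 2.0000: 100.154420
  t * PV_t at t = 3.0000: 143.350792
  t * PV_t at t = 4.0000: 182.380142
  t * PV_t at t = 5.0000: 217.533567
  t * PV_t at t = 6.0000: 249.084237
  t * PV_t at t = 7.0000: 5318.896275
Macaulay duration D = 6263.880348 / 1040.799837 = 6.018333
Modified duration = D / (1 + y/m) = 6.018333 / (1 + 0.048000) = 5.742684


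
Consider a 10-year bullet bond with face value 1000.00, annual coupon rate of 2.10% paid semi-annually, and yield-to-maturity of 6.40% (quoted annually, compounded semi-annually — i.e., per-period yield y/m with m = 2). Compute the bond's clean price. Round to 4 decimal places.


Coupon per period c = face * coupon_rate / m = 10.500000
Periods per year m = 2; per-period yield y/m = 0.032000
Number of cashflows N = 20
Cashflows (t years, CF_t, discount factor 1/(1+y/m)^(m*t), PV):
  t = 0.5000: CF_t = 10.500000, DF = 0.968992, PV = 10.174419
  t = 1.0000: CF_t = 10.500000, DF = 0.938946, PV = 9.858933
  t = 1.5000: CF_t = 10.500000, DF = 0.909831, PV = 9.553229
  t = 2.0000: CF_t = 10.500000, DF = 0.881620, PV = 9.257005
  t = 2.5000: CF_t = 10.500000, DF = 0.854283, PV = 8.969966
  t = 3.0000: CF_t = 10.500000, DF = 0.827793, PV = 8.691828
  t = 3.5000: CF_t = 10.500000, DF = 0.802125, PV = 8.422314
  t = 4.0000: CF_t = 10.500000, DF = 0.777253, PV = 8.161157
  t = 4.5000: CF_t = 10.500000, DF = 0.753152, PV = 7.908098
  t = 5.0000: CF_t = 10.500000, DF = 0.729799, PV = 7.662885
  t = 5.5000: CF_t = 10.500000, DF = 0.707169, PV = 7.425276
  t = 6.0000: CF_t = 10.500000, DF = 0.685241, PV = 7.195035
  t = 6.5000: CF_t = 10.500000, DF = 0.663994, PV = 6.971933
  t = 7.0000: CF_t = 10.500000, DF = 0.643405, PV = 6.755749
  t = 7.5000: CF_t = 10.500000, DF = 0.623454, PV = 6.546269
  t = 8.0000: CF_t = 10.500000, DF = 0.604122, PV = 6.343284
  t = 8.5000: CF_t = 10.500000, DF = 0.585390, PV = 6.146593
  t = 9.0000: CF_t = 10.500000, DF = 0.567238, PV = 5.956001
  t = 9.5000: CF_t = 10.500000, DF = 0.549649, PV = 5.771319
  t = 10.0000: CF_t = 1010.500000, DF = 0.532606, PV = 538.198362
Price P = sum_t PV_t = 685.969656

Answer: Price = 685.9697


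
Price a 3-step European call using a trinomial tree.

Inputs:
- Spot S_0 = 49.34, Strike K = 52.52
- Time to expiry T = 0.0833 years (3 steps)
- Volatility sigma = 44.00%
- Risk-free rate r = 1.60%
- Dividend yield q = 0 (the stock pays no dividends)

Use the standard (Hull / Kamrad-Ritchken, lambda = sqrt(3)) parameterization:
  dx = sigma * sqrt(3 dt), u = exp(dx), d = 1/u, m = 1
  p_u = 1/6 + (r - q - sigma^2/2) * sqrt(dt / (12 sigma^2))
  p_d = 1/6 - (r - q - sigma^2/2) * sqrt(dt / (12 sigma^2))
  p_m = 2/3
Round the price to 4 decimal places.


Answer: Price = V(0,0) = 1.4106

Derivation:
dt = T/N = 0.027767; dx = sigma*sqrt(3*dt) = 0.126992
u = exp(dx) = 1.135408; d = 1/u = 0.880741
p_u = 0.157833, p_m = 0.666667, p_d = 0.175500
Discount per step: exp(-r*dt) = 0.999556
Stock lattice S(k, j) with j the centered position index:
  k=0: S(0,+0) = 49.3400
  k=1: S(1,-1) = 43.4558; S(1,+0) = 49.3400; S(1,+1) = 56.0210
  k=2: S(2,-2) = 38.2733; S(2,-1) = 43.4558; S(2,+0) = 49.3400; S(2,+1) = 56.0210; S(2,+2) = 63.6067
  k=3: S(3,-3) = 33.7088; S(3,-2) = 38.2733; S(3,-1) = 43.4558; S(3,+0) = 49.3400; S(3,+1) = 56.0210; S(3,+2) = 63.6067; S(3,+3) = 72.2195
Terminal payoffs V(N, j) = max(S_T - K, 0):
  V(3,-3) = 0.000000; V(3,-2) = 0.000000; V(3,-1) = 0.000000; V(3,+0) = 0.000000; V(3,+1) = 3.501008; V(3,+2) = 11.086675; V(3,+3) = 19.699498
Backward induction: V(k, j) = exp(-r*dt) * [p_u * V(k+1, j+1) + p_m * V(k+1, j) + p_d * V(k+1, j-1)]
  V(2,-2) = exp(-r*dt) * [p_u*0.000000 + p_m*0.000000 + p_d*0.000000] = 0.000000
  V(2,-1) = exp(-r*dt) * [p_u*0.000000 + p_m*0.000000 + p_d*0.000000] = 0.000000
  V(2,+0) = exp(-r*dt) * [p_u*3.501008 + p_m*0.000000 + p_d*0.000000] = 0.552330
  V(2,+1) = exp(-r*dt) * [p_u*11.086675 + p_m*3.501008 + p_d*0.000000] = 4.082037
  V(2,+2) = exp(-r*dt) * [p_u*19.699498 + p_m*11.086675 + p_d*3.501008] = 11.109843
  V(1,-1) = exp(-r*dt) * [p_u*0.552330 + p_m*0.000000 + p_d*0.000000] = 0.087137
  V(1,+0) = exp(-r*dt) * [p_u*4.082037 + p_m*0.552330 + p_d*0.000000] = 1.012051
  V(1,+1) = exp(-r*dt) * [p_u*11.109843 + p_m*4.082037 + p_d*0.552330] = 4.569764
  V(0,+0) = exp(-r*dt) * [p_u*4.569764 + p_m*1.012051 + p_d*0.087137] = 1.410627


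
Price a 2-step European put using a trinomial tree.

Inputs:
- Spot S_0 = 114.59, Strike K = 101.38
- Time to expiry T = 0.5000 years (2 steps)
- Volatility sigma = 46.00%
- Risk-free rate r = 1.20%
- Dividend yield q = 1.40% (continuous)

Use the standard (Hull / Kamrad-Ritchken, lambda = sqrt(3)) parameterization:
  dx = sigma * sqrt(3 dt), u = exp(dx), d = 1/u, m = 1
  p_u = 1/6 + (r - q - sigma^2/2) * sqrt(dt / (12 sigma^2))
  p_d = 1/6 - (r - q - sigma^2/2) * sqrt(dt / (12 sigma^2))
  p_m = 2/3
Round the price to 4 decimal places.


Answer: Price = V(0,0) = 8.4818

Derivation:
dt = T/N = 0.250000; dx = sigma*sqrt(3*dt) = 0.398372
u = exp(dx) = 1.489398; d = 1/u = 0.671412
p_u = 0.132841, p_m = 0.666667, p_d = 0.200492
Discount per step: exp(-r*dt) = 0.997004
Stock lattice S(k, j) with j the centered position index:
  k=0: S(0,+0) = 114.5900
  k=1: S(1,-1) = 76.9371; S(1,+0) = 114.5900; S(1,+1) = 170.6701
  k=2: S(2,-2) = 51.6566; S(2,-1) = 76.9371; S(2,+0) = 114.5900; S(2,+1) = 170.6701; S(2,+2) = 254.1956
Terminal payoffs V(N, j) = max(K - S_T, 0):
  V(2,-2) = 49.723441; V(2,-1) = 24.442850; V(2,+0) = 0.000000; V(2,+1) = 0.000000; V(2,+2) = 0.000000
Backward induction: V(k, j) = exp(-r*dt) * [p_u * V(k+1, j+1) + p_m * V(k+1, j) + p_d * V(k+1, j-1)]
  V(1,-1) = exp(-r*dt) * [p_u*0.000000 + p_m*24.442850 + p_d*49.723441] = 26.185704
  V(1,+0) = exp(-r*dt) * [p_u*0.000000 + p_m*0.000000 + p_d*24.442850] = 4.885913
  V(1,+1) = exp(-r*dt) * [p_u*0.000000 + p_m*0.000000 + p_d*0.000000] = 0.000000
  V(0,+0) = exp(-r*dt) * [p_u*0.000000 + p_m*4.885913 + p_d*26.185704] = 8.481812
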